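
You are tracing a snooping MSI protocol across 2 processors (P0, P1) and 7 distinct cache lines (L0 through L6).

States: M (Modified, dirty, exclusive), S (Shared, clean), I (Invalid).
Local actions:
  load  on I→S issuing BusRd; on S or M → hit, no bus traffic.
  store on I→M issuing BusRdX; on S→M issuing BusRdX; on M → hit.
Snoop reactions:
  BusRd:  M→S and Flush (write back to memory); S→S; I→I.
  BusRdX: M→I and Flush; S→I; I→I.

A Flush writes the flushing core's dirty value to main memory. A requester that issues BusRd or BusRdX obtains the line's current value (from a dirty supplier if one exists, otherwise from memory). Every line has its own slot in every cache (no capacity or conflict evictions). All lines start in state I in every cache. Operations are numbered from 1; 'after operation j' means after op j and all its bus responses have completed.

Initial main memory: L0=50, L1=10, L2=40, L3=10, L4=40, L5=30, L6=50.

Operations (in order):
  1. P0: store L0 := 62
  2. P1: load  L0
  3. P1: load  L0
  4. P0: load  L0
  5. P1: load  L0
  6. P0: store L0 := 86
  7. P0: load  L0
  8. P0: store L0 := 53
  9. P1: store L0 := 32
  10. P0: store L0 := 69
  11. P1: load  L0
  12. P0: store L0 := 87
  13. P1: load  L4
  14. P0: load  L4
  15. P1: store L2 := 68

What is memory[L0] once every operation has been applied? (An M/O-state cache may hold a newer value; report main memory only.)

memory[L0] = 69

  op1 P0: store L0 := 62 → M/I on L0; bus BusRdX; mem=50
  op2 P1: load  L0 → S/S on L0; bus BusRd Flush; mem=62
  op3 P1: load  L0 → S/S on L0; bus (none); mem=62
  op4 P0: load  L0 → S/S on L0; bus (none); mem=62
  op5 P1: load  L0 → S/S on L0; bus (none); mem=62
  op6 P0: store L0 := 86 → M/I on L0; bus BusRdX; mem=62
  op7 P0: load  L0 → M/I on L0; bus (none); mem=62
  op8 P0: store L0 := 53 → M/I on L0; bus (none); mem=62
  op9 P1: store L0 := 32 → I/M on L0; bus BusRdX Flush; mem=53
  op10 P0: store L0 := 69 → M/I on L0; bus BusRdX Flush; mem=32
  op11 P1: load  L0 → S/S on L0; bus BusRd Flush; mem=69
  op12 P0: store L0 := 87 → M/I on L0; bus BusRdX; mem=69
  op13 P1: load  L4 → I/S on L4; bus BusRd; mem=40
  op14 P0: load  L4 → S/S on L4; bus BusRd; mem=40
  op15 P1: store L2 := 68 → I/M on L2; bus BusRdX; mem=40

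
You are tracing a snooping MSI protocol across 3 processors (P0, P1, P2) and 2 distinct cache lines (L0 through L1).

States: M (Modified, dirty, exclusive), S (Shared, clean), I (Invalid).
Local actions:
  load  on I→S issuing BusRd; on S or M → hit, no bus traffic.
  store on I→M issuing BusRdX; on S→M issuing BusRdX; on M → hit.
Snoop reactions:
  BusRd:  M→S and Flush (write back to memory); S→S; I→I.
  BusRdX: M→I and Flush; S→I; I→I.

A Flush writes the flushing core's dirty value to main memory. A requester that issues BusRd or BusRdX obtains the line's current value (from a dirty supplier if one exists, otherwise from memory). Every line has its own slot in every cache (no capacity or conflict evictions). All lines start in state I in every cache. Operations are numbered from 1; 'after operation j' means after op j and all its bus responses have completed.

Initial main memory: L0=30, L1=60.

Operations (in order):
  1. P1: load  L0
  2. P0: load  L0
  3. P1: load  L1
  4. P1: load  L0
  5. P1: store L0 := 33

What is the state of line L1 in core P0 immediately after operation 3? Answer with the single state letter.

1. P1: load  L0  bus=[BusRd]  L0: P0=I P1=S P2=I  mem[L0]=30
2. P0: load  L0  bus=[BusRd]  L0: P0=S P1=S P2=I  mem[L0]=30
3. P1: load  L1  bus=[BusRd]  L1: P0=I P1=S P2=I  mem[L1]=60
4. P1: load  L0  bus=[-]  L0: P0=S P1=S P2=I  mem[L0]=30
5. P1: store L0 := 33  bus=[BusRdX]  L0: P0=I P1=M P2=I  mem[L0]=30

state = I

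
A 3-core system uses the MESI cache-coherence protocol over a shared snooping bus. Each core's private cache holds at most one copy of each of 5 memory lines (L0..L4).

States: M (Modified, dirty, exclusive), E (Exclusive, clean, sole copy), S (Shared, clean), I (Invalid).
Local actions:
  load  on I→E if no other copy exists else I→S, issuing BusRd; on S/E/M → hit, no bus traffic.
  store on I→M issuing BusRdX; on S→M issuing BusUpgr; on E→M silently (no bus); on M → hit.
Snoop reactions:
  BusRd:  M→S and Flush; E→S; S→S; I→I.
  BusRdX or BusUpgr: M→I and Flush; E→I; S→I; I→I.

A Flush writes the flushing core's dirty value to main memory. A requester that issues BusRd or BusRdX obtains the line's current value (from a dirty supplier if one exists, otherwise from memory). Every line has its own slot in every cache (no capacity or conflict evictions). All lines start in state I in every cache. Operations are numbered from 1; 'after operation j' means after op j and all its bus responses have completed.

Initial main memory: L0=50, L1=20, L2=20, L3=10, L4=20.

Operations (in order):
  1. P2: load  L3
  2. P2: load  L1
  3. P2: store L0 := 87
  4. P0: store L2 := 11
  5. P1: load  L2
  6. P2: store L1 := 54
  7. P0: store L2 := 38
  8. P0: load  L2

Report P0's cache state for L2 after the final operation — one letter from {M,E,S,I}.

state = M

1. P2: load  L3  bus=[BusRd]  L3: P0=I P1=I P2=E  mem[L3]=10
2. P2: load  L1  bus=[BusRd]  L1: P0=I P1=I P2=E  mem[L1]=20
3. P2: store L0 := 87  bus=[BusRdX]  L0: P0=I P1=I P2=M  mem[L0]=50
4. P0: store L2 := 11  bus=[BusRdX]  L2: P0=M P1=I P2=I  mem[L2]=20
5. P1: load  L2  bus=[BusRd,Flush]  L2: P0=S P1=S P2=I  mem[L2]=11
6. P2: store L1 := 54  bus=[-]  L1: P0=I P1=I P2=M  mem[L1]=20
7. P0: store L2 := 38  bus=[BusUpgr]  L2: P0=M P1=I P2=I  mem[L2]=11
8. P0: load  L2  bus=[-]  L2: P0=M P1=I P2=I  mem[L2]=11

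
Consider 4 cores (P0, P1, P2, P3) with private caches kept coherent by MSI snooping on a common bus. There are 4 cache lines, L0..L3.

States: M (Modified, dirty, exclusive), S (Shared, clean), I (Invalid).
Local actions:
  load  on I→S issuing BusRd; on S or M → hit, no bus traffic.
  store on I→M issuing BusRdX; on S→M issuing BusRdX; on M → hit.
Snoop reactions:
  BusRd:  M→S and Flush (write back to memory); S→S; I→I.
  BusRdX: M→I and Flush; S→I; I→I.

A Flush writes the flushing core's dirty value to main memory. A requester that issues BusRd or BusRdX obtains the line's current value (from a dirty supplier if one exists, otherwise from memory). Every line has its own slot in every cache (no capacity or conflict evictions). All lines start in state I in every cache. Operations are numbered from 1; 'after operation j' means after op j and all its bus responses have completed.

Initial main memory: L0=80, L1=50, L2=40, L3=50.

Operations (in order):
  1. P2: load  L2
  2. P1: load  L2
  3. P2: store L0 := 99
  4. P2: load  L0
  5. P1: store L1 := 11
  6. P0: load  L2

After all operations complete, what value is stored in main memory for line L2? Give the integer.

memory[L2] = 40

  op1 P2: load  L2 → I/I/S/I on L2; bus BusRd; mem=40
  op2 P1: load  L2 → I/S/S/I on L2; bus BusRd; mem=40
  op3 P2: store L0 := 99 → I/I/M/I on L0; bus BusRdX; mem=80
  op4 P2: load  L0 → I/I/M/I on L0; bus (none); mem=80
  op5 P1: store L1 := 11 → I/M/I/I on L1; bus BusRdX; mem=50
  op6 P0: load  L2 → S/S/S/I on L2; bus BusRd; mem=40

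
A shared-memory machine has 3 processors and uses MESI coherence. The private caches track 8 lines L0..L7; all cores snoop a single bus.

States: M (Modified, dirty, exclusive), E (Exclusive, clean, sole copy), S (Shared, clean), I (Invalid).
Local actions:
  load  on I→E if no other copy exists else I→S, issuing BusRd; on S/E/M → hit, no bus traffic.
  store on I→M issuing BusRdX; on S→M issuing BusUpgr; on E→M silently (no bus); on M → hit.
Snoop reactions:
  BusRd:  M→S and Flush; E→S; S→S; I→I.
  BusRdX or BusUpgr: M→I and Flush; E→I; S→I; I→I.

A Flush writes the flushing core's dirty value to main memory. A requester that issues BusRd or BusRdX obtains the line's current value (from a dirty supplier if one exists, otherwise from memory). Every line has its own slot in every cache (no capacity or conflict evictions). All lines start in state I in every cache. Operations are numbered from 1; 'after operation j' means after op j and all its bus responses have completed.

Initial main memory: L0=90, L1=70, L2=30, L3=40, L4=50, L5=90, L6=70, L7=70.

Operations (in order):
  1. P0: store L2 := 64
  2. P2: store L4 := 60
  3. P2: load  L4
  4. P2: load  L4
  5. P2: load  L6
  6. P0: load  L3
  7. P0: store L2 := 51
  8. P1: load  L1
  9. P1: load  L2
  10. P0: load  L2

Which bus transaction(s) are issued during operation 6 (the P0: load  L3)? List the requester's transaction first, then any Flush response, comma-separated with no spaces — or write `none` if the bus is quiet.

bus = BusRd

  op1 P0: store L2 := 64 → M/I/I on L2; bus BusRdX; mem=30
  op2 P2: store L4 := 60 → I/I/M on L4; bus BusRdX; mem=50
  op3 P2: load  L4 → I/I/M on L4; bus (none); mem=50
  op4 P2: load  L4 → I/I/M on L4; bus (none); mem=50
  op5 P2: load  L6 → I/I/E on L6; bus BusRd; mem=70
  op6 P0: load  L3 → E/I/I on L3; bus BusRd; mem=40
  op7 P0: store L2 := 51 → M/I/I on L2; bus (none); mem=30
  op8 P1: load  L1 → I/E/I on L1; bus BusRd; mem=70
  op9 P1: load  L2 → S/S/I on L2; bus BusRd Flush; mem=51
  op10 P0: load  L2 → S/S/I on L2; bus (none); mem=51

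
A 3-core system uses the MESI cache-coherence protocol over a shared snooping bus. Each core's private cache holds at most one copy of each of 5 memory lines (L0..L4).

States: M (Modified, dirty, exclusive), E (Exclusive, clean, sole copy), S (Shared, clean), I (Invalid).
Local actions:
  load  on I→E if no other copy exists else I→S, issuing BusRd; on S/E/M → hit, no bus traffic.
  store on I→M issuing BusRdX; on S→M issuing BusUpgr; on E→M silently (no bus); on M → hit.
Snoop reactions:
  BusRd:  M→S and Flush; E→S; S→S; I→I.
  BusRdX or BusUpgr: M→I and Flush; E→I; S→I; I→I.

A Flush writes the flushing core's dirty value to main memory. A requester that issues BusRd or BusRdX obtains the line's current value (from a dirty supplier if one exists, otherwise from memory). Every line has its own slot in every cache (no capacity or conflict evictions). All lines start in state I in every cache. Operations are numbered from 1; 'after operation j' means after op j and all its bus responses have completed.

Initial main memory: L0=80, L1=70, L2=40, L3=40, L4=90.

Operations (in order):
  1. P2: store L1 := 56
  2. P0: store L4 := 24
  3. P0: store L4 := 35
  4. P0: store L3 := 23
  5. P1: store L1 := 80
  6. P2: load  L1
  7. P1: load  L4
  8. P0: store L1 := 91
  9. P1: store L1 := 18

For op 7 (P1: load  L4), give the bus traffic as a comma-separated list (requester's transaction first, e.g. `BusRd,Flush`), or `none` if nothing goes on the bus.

[1] P2: store L1 := 56 | P0:I, P1:I, P2:M(56) | bus: BusRdX
[2] P0: store L4 := 24 | P0:M(24), P1:I, P2:I | bus: BusRdX
[3] P0: store L4 := 35 | P0:M(35), P1:I, P2:I | bus: none
[4] P0: store L3 := 23 | P0:M(23), P1:I, P2:I | bus: BusRdX
[5] P1: store L1 := 80 | P0:I, P1:M(80), P2:I | bus: BusRdX,Flush
[6] P2: load  L1 | P0:I, P1:S(80), P2:S(80) | bus: BusRd,Flush
[7] P1: load  L4 | P0:S(35), P1:S(35), P2:I | bus: BusRd,Flush
[8] P0: store L1 := 91 | P0:M(91), P1:I, P2:I | bus: BusRdX
[9] P1: store L1 := 18 | P0:I, P1:M(18), P2:I | bus: BusRdX,Flush

bus = BusRd,Flush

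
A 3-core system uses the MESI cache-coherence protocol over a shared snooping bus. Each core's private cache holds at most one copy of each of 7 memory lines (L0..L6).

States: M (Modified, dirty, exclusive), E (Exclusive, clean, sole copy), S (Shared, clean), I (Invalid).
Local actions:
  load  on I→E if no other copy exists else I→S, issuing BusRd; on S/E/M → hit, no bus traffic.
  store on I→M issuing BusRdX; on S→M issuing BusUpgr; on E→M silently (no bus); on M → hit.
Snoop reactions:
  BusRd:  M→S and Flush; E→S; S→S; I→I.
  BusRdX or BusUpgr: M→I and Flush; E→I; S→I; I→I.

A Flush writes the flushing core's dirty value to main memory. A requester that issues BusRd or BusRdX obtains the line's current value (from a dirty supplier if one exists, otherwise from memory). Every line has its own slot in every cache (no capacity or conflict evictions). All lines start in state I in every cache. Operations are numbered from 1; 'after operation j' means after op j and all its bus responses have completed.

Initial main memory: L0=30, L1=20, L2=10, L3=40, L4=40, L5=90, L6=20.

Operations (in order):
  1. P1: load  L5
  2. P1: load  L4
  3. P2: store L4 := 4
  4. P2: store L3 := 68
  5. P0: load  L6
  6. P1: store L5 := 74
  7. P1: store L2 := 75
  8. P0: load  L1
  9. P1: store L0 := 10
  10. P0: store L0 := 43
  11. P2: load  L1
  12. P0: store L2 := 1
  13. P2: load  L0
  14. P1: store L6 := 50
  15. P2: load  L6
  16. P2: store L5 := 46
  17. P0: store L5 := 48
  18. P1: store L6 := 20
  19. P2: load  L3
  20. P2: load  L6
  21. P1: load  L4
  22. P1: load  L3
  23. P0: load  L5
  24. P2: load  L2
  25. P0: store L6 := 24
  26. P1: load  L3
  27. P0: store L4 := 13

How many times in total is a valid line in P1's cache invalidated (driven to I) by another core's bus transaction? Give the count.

step 1: P1: load  L5  ⟶  IEI  (L5)  txn=BusRd  M[L5]=90
step 2: P1: load  L4  ⟶  IEI  (L4)  txn=BusRd  M[L4]=40
step 3: P2: store L4 := 4  ⟶  IIM  (L4)  txn=BusRdX  M[L4]=40
step 4: P2: store L3 := 68  ⟶  IIM  (L3)  txn=BusRdX  M[L3]=40
step 5: P0: load  L6  ⟶  EII  (L6)  txn=BusRd  M[L6]=20
step 6: P1: store L5 := 74  ⟶  IMI  (L5)  txn=∅  M[L5]=90
step 7: P1: store L2 := 75  ⟶  IMI  (L2)  txn=BusRdX  M[L2]=10
step 8: P0: load  L1  ⟶  EII  (L1)  txn=BusRd  M[L1]=20
step 9: P1: store L0 := 10  ⟶  IMI  (L0)  txn=BusRdX  M[L0]=30
step 10: P0: store L0 := 43  ⟶  MII  (L0)  txn=BusRdX+Flush  M[L0]=10
step 11: P2: load  L1  ⟶  SIS  (L1)  txn=BusRd  M[L1]=20
step 12: P0: store L2 := 1  ⟶  MII  (L2)  txn=BusRdX+Flush  M[L2]=75
step 13: P2: load  L0  ⟶  SIS  (L0)  txn=BusRd+Flush  M[L0]=43
step 14: P1: store L6 := 50  ⟶  IMI  (L6)  txn=BusRdX  M[L6]=20
step 15: P2: load  L6  ⟶  ISS  (L6)  txn=BusRd+Flush  M[L6]=50
step 16: P2: store L5 := 46  ⟶  IIM  (L5)  txn=BusRdX+Flush  M[L5]=74
step 17: P0: store L5 := 48  ⟶  MII  (L5)  txn=BusRdX+Flush  M[L5]=46
step 18: P1: store L6 := 20  ⟶  IMI  (L6)  txn=BusUpgr  M[L6]=50
step 19: P2: load  L3  ⟶  IIM  (L3)  txn=∅  M[L3]=40
step 20: P2: load  L6  ⟶  ISS  (L6)  txn=BusRd+Flush  M[L6]=20
step 21: P1: load  L4  ⟶  ISS  (L4)  txn=BusRd+Flush  M[L4]=4
step 22: P1: load  L3  ⟶  ISS  (L3)  txn=BusRd+Flush  M[L3]=68
step 23: P0: load  L5  ⟶  MII  (L5)  txn=∅  M[L5]=46
step 24: P2: load  L2  ⟶  SIS  (L2)  txn=BusRd+Flush  M[L2]=1
step 25: P0: store L6 := 24  ⟶  MII  (L6)  txn=BusRdX  M[L6]=20
step 26: P1: load  L3  ⟶  ISS  (L3)  txn=∅  M[L3]=68
step 27: P0: store L4 := 13  ⟶  MII  (L4)  txn=BusRdX  M[L4]=4

invalidations = 6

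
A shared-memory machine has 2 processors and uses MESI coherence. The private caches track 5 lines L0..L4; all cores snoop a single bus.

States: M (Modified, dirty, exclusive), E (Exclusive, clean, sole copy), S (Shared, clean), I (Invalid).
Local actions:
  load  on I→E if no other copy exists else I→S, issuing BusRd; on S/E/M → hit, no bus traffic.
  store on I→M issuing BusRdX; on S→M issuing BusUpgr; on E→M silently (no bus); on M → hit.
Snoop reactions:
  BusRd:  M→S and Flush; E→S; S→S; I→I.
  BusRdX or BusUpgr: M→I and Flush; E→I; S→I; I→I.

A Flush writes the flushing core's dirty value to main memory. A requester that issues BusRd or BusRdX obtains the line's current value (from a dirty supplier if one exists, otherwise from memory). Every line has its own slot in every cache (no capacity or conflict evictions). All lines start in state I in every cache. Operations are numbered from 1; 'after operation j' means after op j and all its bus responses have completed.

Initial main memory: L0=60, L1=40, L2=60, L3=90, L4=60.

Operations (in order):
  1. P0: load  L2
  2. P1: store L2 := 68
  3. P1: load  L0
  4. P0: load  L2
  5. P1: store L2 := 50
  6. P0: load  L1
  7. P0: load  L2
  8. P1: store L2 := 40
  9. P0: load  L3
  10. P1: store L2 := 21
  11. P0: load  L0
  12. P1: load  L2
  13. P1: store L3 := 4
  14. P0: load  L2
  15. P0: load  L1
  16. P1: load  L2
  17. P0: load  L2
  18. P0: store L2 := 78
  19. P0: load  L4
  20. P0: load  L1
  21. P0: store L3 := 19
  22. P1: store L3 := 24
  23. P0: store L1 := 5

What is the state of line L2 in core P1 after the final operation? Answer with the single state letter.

[1] P0: load  L2 | P0:E(60), P1:I | bus: BusRd
[2] P1: store L2 := 68 | P0:I, P1:M(68) | bus: BusRdX
[3] P1: load  L0 | P0:I, P1:E(60) | bus: BusRd
[4] P0: load  L2 | P0:S(68), P1:S(68) | bus: BusRd,Flush
[5] P1: store L2 := 50 | P0:I, P1:M(50) | bus: BusUpgr
[6] P0: load  L1 | P0:E(40), P1:I | bus: BusRd
[7] P0: load  L2 | P0:S(50), P1:S(50) | bus: BusRd,Flush
[8] P1: store L2 := 40 | P0:I, P1:M(40) | bus: BusUpgr
[9] P0: load  L3 | P0:E(90), P1:I | bus: BusRd
[10] P1: store L2 := 21 | P0:I, P1:M(21) | bus: none
[11] P0: load  L0 | P0:S(60), P1:S(60) | bus: BusRd
[12] P1: load  L2 | P0:I, P1:M(21) | bus: none
[13] P1: store L3 := 4 | P0:I, P1:M(4) | bus: BusRdX
[14] P0: load  L2 | P0:S(21), P1:S(21) | bus: BusRd,Flush
[15] P0: load  L1 | P0:E(40), P1:I | bus: none
[16] P1: load  L2 | P0:S(21), P1:S(21) | bus: none
[17] P0: load  L2 | P0:S(21), P1:S(21) | bus: none
[18] P0: store L2 := 78 | P0:M(78), P1:I | bus: BusUpgr
[19] P0: load  L4 | P0:E(60), P1:I | bus: BusRd
[20] P0: load  L1 | P0:E(40), P1:I | bus: none
[21] P0: store L3 := 19 | P0:M(19), P1:I | bus: BusRdX,Flush
[22] P1: store L3 := 24 | P0:I, P1:M(24) | bus: BusRdX,Flush
[23] P0: store L1 := 5 | P0:M(5), P1:I | bus: none

state = I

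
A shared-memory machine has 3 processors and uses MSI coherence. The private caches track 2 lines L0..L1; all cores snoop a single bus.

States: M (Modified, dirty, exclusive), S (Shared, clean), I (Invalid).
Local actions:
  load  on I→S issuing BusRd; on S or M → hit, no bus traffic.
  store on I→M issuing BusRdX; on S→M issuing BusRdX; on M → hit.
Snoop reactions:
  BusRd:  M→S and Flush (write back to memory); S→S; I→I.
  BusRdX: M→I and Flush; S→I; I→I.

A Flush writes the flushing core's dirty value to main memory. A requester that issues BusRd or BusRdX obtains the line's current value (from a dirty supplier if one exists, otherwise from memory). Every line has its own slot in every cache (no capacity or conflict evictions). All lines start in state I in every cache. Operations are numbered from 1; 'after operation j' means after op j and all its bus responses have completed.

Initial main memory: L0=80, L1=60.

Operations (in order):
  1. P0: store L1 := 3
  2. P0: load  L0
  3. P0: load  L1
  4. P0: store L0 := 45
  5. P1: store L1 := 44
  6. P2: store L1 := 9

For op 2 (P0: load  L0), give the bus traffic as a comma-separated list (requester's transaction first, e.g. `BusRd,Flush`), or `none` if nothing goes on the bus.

1. P0: store L1 := 3  bus=[BusRdX]  L1: P0=M P1=I P2=I  mem[L1]=60
2. P0: load  L0  bus=[BusRd]  L0: P0=S P1=I P2=I  mem[L0]=80
3. P0: load  L1  bus=[-]  L1: P0=M P1=I P2=I  mem[L1]=60
4. P0: store L0 := 45  bus=[BusRdX]  L0: P0=M P1=I P2=I  mem[L0]=80
5. P1: store L1 := 44  bus=[BusRdX,Flush]  L1: P0=I P1=M P2=I  mem[L1]=3
6. P2: store L1 := 9  bus=[BusRdX,Flush]  L1: P0=I P1=I P2=M  mem[L1]=44

bus = BusRd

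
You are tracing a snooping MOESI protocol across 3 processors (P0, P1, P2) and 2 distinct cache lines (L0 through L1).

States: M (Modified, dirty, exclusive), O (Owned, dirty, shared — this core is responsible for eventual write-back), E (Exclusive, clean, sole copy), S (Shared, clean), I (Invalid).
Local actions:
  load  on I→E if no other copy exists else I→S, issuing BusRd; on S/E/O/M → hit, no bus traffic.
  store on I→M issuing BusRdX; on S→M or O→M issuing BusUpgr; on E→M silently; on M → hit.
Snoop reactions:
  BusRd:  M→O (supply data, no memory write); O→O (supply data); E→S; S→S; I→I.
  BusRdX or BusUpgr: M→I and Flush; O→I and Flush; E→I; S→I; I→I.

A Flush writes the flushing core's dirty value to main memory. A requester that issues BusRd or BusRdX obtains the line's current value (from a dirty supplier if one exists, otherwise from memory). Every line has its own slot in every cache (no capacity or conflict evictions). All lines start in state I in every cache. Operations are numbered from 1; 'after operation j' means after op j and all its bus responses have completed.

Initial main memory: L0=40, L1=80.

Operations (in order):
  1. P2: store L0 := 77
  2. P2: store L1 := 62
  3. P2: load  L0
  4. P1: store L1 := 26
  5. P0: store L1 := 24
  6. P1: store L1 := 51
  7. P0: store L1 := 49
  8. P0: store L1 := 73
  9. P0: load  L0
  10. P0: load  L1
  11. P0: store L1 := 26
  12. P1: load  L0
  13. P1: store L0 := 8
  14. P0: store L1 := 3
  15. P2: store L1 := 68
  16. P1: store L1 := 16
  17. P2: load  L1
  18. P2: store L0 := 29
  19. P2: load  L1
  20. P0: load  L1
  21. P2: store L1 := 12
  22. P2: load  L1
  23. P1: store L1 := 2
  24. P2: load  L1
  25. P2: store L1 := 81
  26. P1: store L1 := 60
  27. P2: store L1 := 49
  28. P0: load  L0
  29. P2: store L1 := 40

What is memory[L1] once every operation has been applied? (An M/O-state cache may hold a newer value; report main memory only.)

[1] P2: store L0 := 77 | P0:I, P1:I, P2:M(77) | bus: BusRdX
[2] P2: store L1 := 62 | P0:I, P1:I, P2:M(62) | bus: BusRdX
[3] P2: load  L0 | P0:I, P1:I, P2:M(77) | bus: none
[4] P1: store L1 := 26 | P0:I, P1:M(26), P2:I | bus: BusRdX,Flush
[5] P0: store L1 := 24 | P0:M(24), P1:I, P2:I | bus: BusRdX,Flush
[6] P1: store L1 := 51 | P0:I, P1:M(51), P2:I | bus: BusRdX,Flush
[7] P0: store L1 := 49 | P0:M(49), P1:I, P2:I | bus: BusRdX,Flush
[8] P0: store L1 := 73 | P0:M(73), P1:I, P2:I | bus: none
[9] P0: load  L0 | P0:S(77), P1:I, P2:O(77) | bus: BusRd
[10] P0: load  L1 | P0:M(73), P1:I, P2:I | bus: none
[11] P0: store L1 := 26 | P0:M(26), P1:I, P2:I | bus: none
[12] P1: load  L0 | P0:S(77), P1:S(77), P2:O(77) | bus: BusRd
[13] P1: store L0 := 8 | P0:I, P1:M(8), P2:I | bus: BusUpgr,Flush
[14] P0: store L1 := 3 | P0:M(3), P1:I, P2:I | bus: none
[15] P2: store L1 := 68 | P0:I, P1:I, P2:M(68) | bus: BusRdX,Flush
[16] P1: store L1 := 16 | P0:I, P1:M(16), P2:I | bus: BusRdX,Flush
[17] P2: load  L1 | P0:I, P1:O(16), P2:S(16) | bus: BusRd
[18] P2: store L0 := 29 | P0:I, P1:I, P2:M(29) | bus: BusRdX,Flush
[19] P2: load  L1 | P0:I, P1:O(16), P2:S(16) | bus: none
[20] P0: load  L1 | P0:S(16), P1:O(16), P2:S(16) | bus: BusRd
[21] P2: store L1 := 12 | P0:I, P1:I, P2:M(12) | bus: BusUpgr,Flush
[22] P2: load  L1 | P0:I, P1:I, P2:M(12) | bus: none
[23] P1: store L1 := 2 | P0:I, P1:M(2), P2:I | bus: BusRdX,Flush
[24] P2: load  L1 | P0:I, P1:O(2), P2:S(2) | bus: BusRd
[25] P2: store L1 := 81 | P0:I, P1:I, P2:M(81) | bus: BusUpgr,Flush
[26] P1: store L1 := 60 | P0:I, P1:M(60), P2:I | bus: BusRdX,Flush
[27] P2: store L1 := 49 | P0:I, P1:I, P2:M(49) | bus: BusRdX,Flush
[28] P0: load  L0 | P0:S(29), P1:I, P2:O(29) | bus: BusRd
[29] P2: store L1 := 40 | P0:I, P1:I, P2:M(40) | bus: none

memory[L1] = 60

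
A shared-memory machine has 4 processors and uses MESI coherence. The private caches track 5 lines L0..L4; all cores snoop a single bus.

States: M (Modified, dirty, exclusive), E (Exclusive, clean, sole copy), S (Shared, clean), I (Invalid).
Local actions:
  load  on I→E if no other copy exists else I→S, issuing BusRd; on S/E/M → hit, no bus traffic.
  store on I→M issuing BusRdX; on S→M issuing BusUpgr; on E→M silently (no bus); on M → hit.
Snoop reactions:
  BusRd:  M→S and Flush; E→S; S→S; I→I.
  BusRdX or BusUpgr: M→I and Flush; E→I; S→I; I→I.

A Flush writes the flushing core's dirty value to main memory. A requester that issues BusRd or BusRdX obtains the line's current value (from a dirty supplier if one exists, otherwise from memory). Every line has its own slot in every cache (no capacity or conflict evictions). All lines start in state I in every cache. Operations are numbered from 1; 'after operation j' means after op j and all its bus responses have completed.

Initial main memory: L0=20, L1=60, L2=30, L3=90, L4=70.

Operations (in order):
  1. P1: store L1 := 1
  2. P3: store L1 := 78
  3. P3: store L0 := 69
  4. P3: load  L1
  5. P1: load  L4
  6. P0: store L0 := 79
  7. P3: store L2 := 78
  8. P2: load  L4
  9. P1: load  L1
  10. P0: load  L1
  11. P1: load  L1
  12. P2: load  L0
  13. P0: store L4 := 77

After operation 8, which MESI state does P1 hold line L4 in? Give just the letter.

[1] P1: store L1 := 1 | P0:I, P1:M(1), P2:I, P3:I | bus: BusRdX
[2] P3: store L1 := 78 | P0:I, P1:I, P2:I, P3:M(78) | bus: BusRdX,Flush
[3] P3: store L0 := 69 | P0:I, P1:I, P2:I, P3:M(69) | bus: BusRdX
[4] P3: load  L1 | P0:I, P1:I, P2:I, P3:M(78) | bus: none
[5] P1: load  L4 | P0:I, P1:E(70), P2:I, P3:I | bus: BusRd
[6] P0: store L0 := 79 | P0:M(79), P1:I, P2:I, P3:I | bus: BusRdX,Flush
[7] P3: store L2 := 78 | P0:I, P1:I, P2:I, P3:M(78) | bus: BusRdX
[8] P2: load  L4 | P0:I, P1:S(70), P2:S(70), P3:I | bus: BusRd
[9] P1: load  L1 | P0:I, P1:S(78), P2:I, P3:S(78) | bus: BusRd,Flush
[10] P0: load  L1 | P0:S(78), P1:S(78), P2:I, P3:S(78) | bus: BusRd
[11] P1: load  L1 | P0:S(78), P1:S(78), P2:I, P3:S(78) | bus: none
[12] P2: load  L0 | P0:S(79), P1:I, P2:S(79), P3:I | bus: BusRd,Flush
[13] P0: store L4 := 77 | P0:M(77), P1:I, P2:I, P3:I | bus: BusRdX

state = S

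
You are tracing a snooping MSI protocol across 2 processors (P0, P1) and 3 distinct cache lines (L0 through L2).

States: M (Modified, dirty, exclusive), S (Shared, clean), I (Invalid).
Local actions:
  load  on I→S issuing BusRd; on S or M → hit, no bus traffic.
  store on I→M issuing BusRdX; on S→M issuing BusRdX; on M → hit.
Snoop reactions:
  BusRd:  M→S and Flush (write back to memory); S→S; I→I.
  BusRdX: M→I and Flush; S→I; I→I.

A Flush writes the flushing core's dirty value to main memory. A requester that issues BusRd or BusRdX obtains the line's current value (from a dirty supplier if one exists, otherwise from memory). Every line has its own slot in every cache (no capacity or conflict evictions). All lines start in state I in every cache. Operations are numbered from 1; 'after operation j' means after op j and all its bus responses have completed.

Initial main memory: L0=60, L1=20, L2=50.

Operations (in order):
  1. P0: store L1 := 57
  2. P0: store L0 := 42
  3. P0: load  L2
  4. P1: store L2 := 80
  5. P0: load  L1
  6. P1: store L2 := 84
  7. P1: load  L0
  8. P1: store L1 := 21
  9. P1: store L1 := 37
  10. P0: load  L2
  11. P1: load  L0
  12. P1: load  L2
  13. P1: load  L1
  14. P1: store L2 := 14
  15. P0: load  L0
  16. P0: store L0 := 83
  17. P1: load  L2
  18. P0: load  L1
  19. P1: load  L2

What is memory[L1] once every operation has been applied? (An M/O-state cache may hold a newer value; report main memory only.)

memory[L1] = 37

  op1 P0: store L1 := 57 → M/I on L1; bus BusRdX; mem=20
  op2 P0: store L0 := 42 → M/I on L0; bus BusRdX; mem=60
  op3 P0: load  L2 → S/I on L2; bus BusRd; mem=50
  op4 P1: store L2 := 80 → I/M on L2; bus BusRdX; mem=50
  op5 P0: load  L1 → M/I on L1; bus (none); mem=20
  op6 P1: store L2 := 84 → I/M on L2; bus (none); mem=50
  op7 P1: load  L0 → S/S on L0; bus BusRd Flush; mem=42
  op8 P1: store L1 := 21 → I/M on L1; bus BusRdX Flush; mem=57
  op9 P1: store L1 := 37 → I/M on L1; bus (none); mem=57
  op10 P0: load  L2 → S/S on L2; bus BusRd Flush; mem=84
  op11 P1: load  L0 → S/S on L0; bus (none); mem=42
  op12 P1: load  L2 → S/S on L2; bus (none); mem=84
  op13 P1: load  L1 → I/M on L1; bus (none); mem=57
  op14 P1: store L2 := 14 → I/M on L2; bus BusRdX; mem=84
  op15 P0: load  L0 → S/S on L0; bus (none); mem=42
  op16 P0: store L0 := 83 → M/I on L0; bus BusRdX; mem=42
  op17 P1: load  L2 → I/M on L2; bus (none); mem=84
  op18 P0: load  L1 → S/S on L1; bus BusRd Flush; mem=37
  op19 P1: load  L2 → I/M on L2; bus (none); mem=84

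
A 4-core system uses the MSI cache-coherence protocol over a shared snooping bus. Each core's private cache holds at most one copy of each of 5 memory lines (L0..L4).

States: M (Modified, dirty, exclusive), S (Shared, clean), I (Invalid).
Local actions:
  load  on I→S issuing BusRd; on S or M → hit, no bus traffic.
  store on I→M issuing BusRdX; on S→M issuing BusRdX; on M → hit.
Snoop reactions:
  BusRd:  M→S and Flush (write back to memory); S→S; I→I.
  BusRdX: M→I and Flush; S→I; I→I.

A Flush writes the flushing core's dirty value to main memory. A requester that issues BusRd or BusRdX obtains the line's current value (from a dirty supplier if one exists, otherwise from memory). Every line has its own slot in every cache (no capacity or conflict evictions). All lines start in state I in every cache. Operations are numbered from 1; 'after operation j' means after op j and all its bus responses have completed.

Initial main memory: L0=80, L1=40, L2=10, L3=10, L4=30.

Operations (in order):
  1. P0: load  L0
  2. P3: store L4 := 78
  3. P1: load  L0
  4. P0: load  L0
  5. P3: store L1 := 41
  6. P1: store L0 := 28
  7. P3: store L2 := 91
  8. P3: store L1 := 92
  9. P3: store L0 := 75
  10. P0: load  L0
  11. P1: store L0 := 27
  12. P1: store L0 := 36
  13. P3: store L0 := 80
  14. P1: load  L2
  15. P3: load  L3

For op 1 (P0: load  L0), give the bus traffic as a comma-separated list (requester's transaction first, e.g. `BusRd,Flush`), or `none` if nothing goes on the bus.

bus = BusRd

[1] P0: load  L0 | P0:S(80), P1:I, P2:I, P3:I | bus: BusRd
[2] P3: store L4 := 78 | P0:I, P1:I, P2:I, P3:M(78) | bus: BusRdX
[3] P1: load  L0 | P0:S(80), P1:S(80), P2:I, P3:I | bus: BusRd
[4] P0: load  L0 | P0:S(80), P1:S(80), P2:I, P3:I | bus: none
[5] P3: store L1 := 41 | P0:I, P1:I, P2:I, P3:M(41) | bus: BusRdX
[6] P1: store L0 := 28 | P0:I, P1:M(28), P2:I, P3:I | bus: BusRdX
[7] P3: store L2 := 91 | P0:I, P1:I, P2:I, P3:M(91) | bus: BusRdX
[8] P3: store L1 := 92 | P0:I, P1:I, P2:I, P3:M(92) | bus: none
[9] P3: store L0 := 75 | P0:I, P1:I, P2:I, P3:M(75) | bus: BusRdX,Flush
[10] P0: load  L0 | P0:S(75), P1:I, P2:I, P3:S(75) | bus: BusRd,Flush
[11] P1: store L0 := 27 | P0:I, P1:M(27), P2:I, P3:I | bus: BusRdX
[12] P1: store L0 := 36 | P0:I, P1:M(36), P2:I, P3:I | bus: none
[13] P3: store L0 := 80 | P0:I, P1:I, P2:I, P3:M(80) | bus: BusRdX,Flush
[14] P1: load  L2 | P0:I, P1:S(91), P2:I, P3:S(91) | bus: BusRd,Flush
[15] P3: load  L3 | P0:I, P1:I, P2:I, P3:S(10) | bus: BusRd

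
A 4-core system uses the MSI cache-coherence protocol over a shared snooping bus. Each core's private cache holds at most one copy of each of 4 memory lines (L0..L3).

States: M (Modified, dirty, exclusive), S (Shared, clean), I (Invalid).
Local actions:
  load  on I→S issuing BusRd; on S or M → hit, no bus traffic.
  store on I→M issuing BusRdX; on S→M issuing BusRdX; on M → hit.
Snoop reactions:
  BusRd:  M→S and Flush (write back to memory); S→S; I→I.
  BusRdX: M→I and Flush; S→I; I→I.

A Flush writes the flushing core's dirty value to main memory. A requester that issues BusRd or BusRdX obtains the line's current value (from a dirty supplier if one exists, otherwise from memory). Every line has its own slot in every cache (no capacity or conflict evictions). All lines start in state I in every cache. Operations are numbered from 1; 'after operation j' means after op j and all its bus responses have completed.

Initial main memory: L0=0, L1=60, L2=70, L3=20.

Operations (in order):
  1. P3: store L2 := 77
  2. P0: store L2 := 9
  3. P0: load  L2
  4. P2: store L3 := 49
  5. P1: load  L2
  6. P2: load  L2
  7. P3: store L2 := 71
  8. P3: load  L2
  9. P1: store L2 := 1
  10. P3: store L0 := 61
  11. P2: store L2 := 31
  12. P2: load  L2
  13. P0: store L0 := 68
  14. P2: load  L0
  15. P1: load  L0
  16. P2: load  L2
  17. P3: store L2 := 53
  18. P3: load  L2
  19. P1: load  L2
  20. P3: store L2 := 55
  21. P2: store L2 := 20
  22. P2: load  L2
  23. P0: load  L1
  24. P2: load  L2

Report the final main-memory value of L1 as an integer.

  op1 P3: store L2 := 77 → I/I/I/M on L2; bus BusRdX; mem=70
  op2 P0: store L2 := 9 → M/I/I/I on L2; bus BusRdX Flush; mem=77
  op3 P0: load  L2 → M/I/I/I on L2; bus (none); mem=77
  op4 P2: store L3 := 49 → I/I/M/I on L3; bus BusRdX; mem=20
  op5 P1: load  L2 → S/S/I/I on L2; bus BusRd Flush; mem=9
  op6 P2: load  L2 → S/S/S/I on L2; bus BusRd; mem=9
  op7 P3: store L2 := 71 → I/I/I/M on L2; bus BusRdX; mem=9
  op8 P3: load  L2 → I/I/I/M on L2; bus (none); mem=9
  op9 P1: store L2 := 1 → I/M/I/I on L2; bus BusRdX Flush; mem=71
  op10 P3: store L0 := 61 → I/I/I/M on L0; bus BusRdX; mem=0
  op11 P2: store L2 := 31 → I/I/M/I on L2; bus BusRdX Flush; mem=1
  op12 P2: load  L2 → I/I/M/I on L2; bus (none); mem=1
  op13 P0: store L0 := 68 → M/I/I/I on L0; bus BusRdX Flush; mem=61
  op14 P2: load  L0 → S/I/S/I on L0; bus BusRd Flush; mem=68
  op15 P1: load  L0 → S/S/S/I on L0; bus BusRd; mem=68
  op16 P2: load  L2 → I/I/M/I on L2; bus (none); mem=1
  op17 P3: store L2 := 53 → I/I/I/M on L2; bus BusRdX Flush; mem=31
  op18 P3: load  L2 → I/I/I/M on L2; bus (none); mem=31
  op19 P1: load  L2 → I/S/I/S on L2; bus BusRd Flush; mem=53
  op20 P3: store L2 := 55 → I/I/I/M on L2; bus BusRdX; mem=53
  op21 P2: store L2 := 20 → I/I/M/I on L2; bus BusRdX Flush; mem=55
  op22 P2: load  L2 → I/I/M/I on L2; bus (none); mem=55
  op23 P0: load  L1 → S/I/I/I on L1; bus BusRd; mem=60
  op24 P2: load  L2 → I/I/M/I on L2; bus (none); mem=55

memory[L1] = 60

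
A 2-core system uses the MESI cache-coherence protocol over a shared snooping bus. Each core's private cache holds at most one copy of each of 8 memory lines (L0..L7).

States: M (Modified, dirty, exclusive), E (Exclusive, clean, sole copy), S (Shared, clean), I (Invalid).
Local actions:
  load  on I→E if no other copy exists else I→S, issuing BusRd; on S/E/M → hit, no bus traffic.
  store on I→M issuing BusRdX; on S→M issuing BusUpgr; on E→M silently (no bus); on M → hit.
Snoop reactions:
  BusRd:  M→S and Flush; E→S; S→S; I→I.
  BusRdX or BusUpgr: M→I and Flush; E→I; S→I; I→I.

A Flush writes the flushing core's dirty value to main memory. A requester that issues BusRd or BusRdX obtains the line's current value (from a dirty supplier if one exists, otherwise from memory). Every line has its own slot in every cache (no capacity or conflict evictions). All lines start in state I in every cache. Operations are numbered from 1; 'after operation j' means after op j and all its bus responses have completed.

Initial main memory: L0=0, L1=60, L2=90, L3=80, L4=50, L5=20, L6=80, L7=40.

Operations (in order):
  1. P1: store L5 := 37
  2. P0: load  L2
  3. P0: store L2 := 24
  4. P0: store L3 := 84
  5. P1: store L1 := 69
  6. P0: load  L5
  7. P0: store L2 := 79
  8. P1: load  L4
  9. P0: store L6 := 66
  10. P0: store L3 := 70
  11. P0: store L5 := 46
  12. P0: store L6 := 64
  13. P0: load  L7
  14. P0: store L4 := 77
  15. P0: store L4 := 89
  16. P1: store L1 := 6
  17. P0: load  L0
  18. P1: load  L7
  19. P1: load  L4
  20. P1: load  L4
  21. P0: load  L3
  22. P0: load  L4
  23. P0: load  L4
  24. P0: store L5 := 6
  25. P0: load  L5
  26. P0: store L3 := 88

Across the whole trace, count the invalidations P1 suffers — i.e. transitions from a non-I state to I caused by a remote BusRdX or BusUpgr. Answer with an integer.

invalidations = 2

  op1 P1: store L5 := 37 → I/M on L5; bus BusRdX; mem=20
  op2 P0: load  L2 → E/I on L2; bus BusRd; mem=90
  op3 P0: store L2 := 24 → M/I on L2; bus (none); mem=90
  op4 P0: store L3 := 84 → M/I on L3; bus BusRdX; mem=80
  op5 P1: store L1 := 69 → I/M on L1; bus BusRdX; mem=60
  op6 P0: load  L5 → S/S on L5; bus BusRd Flush; mem=37
  op7 P0: store L2 := 79 → M/I on L2; bus (none); mem=90
  op8 P1: load  L4 → I/E on L4; bus BusRd; mem=50
  op9 P0: store L6 := 66 → M/I on L6; bus BusRdX; mem=80
  op10 P0: store L3 := 70 → M/I on L3; bus (none); mem=80
  op11 P0: store L5 := 46 → M/I on L5; bus BusUpgr; mem=37
  op12 P0: store L6 := 64 → M/I on L6; bus (none); mem=80
  op13 P0: load  L7 → E/I on L7; bus BusRd; mem=40
  op14 P0: store L4 := 77 → M/I on L4; bus BusRdX; mem=50
  op15 P0: store L4 := 89 → M/I on L4; bus (none); mem=50
  op16 P1: store L1 := 6 → I/M on L1; bus (none); mem=60
  op17 P0: load  L0 → E/I on L0; bus BusRd; mem=0
  op18 P1: load  L7 → S/S on L7; bus BusRd; mem=40
  op19 P1: load  L4 → S/S on L4; bus BusRd Flush; mem=89
  op20 P1: load  L4 → S/S on L4; bus (none); mem=89
  op21 P0: load  L3 → M/I on L3; bus (none); mem=80
  op22 P0: load  L4 → S/S on L4; bus (none); mem=89
  op23 P0: load  L4 → S/S on L4; bus (none); mem=89
  op24 P0: store L5 := 6 → M/I on L5; bus (none); mem=37
  op25 P0: load  L5 → M/I on L5; bus (none); mem=37
  op26 P0: store L3 := 88 → M/I on L3; bus (none); mem=80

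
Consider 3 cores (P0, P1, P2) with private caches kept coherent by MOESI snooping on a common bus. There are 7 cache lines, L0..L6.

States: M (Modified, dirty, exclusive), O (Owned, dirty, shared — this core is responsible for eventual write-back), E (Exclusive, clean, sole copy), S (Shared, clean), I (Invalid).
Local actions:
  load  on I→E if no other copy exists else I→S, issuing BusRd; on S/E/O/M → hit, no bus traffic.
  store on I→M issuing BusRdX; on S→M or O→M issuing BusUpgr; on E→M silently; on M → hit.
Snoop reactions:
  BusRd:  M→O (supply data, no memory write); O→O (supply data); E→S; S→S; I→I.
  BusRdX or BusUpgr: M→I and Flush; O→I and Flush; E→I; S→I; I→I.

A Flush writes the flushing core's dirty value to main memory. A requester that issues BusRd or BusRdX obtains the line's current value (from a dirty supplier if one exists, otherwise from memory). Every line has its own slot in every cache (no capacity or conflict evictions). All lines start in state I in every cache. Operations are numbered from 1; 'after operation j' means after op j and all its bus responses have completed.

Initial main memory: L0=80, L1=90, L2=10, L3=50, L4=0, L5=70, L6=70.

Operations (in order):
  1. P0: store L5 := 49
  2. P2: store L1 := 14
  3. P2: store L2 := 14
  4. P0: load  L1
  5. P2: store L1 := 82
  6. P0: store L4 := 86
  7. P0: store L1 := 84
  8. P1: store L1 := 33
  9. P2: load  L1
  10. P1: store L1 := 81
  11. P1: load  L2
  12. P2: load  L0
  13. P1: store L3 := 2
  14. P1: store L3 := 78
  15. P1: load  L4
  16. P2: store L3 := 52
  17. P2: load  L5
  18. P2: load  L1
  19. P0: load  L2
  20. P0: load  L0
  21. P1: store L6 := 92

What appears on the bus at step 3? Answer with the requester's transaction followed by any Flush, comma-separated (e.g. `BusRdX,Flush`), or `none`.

1. P0: store L5 := 49  bus=[BusRdX]  L5: P0=M P1=I P2=I  mem[L5]=70
2. P2: store L1 := 14  bus=[BusRdX]  L1: P0=I P1=I P2=M  mem[L1]=90
3. P2: store L2 := 14  bus=[BusRdX]  L2: P0=I P1=I P2=M  mem[L2]=10
4. P0: load  L1  bus=[BusRd]  L1: P0=S P1=I P2=O  mem[L1]=90
5. P2: store L1 := 82  bus=[BusUpgr]  L1: P0=I P1=I P2=M  mem[L1]=90
6. P0: store L4 := 86  bus=[BusRdX]  L4: P0=M P1=I P2=I  mem[L4]=0
7. P0: store L1 := 84  bus=[BusRdX,Flush]  L1: P0=M P1=I P2=I  mem[L1]=82
8. P1: store L1 := 33  bus=[BusRdX,Flush]  L1: P0=I P1=M P2=I  mem[L1]=84
9. P2: load  L1  bus=[BusRd]  L1: P0=I P1=O P2=S  mem[L1]=84
10. P1: store L1 := 81  bus=[BusUpgr]  L1: P0=I P1=M P2=I  mem[L1]=84
11. P1: load  L2  bus=[BusRd]  L2: P0=I P1=S P2=O  mem[L2]=10
12. P2: load  L0  bus=[BusRd]  L0: P0=I P1=I P2=E  mem[L0]=80
13. P1: store L3 := 2  bus=[BusRdX]  L3: P0=I P1=M P2=I  mem[L3]=50
14. P1: store L3 := 78  bus=[-]  L3: P0=I P1=M P2=I  mem[L3]=50
15. P1: load  L4  bus=[BusRd]  L4: P0=O P1=S P2=I  mem[L4]=0
16. P2: store L3 := 52  bus=[BusRdX,Flush]  L3: P0=I P1=I P2=M  mem[L3]=78
17. P2: load  L5  bus=[BusRd]  L5: P0=O P1=I P2=S  mem[L5]=70
18. P2: load  L1  bus=[BusRd]  L1: P0=I P1=O P2=S  mem[L1]=84
19. P0: load  L2  bus=[BusRd]  L2: P0=S P1=S P2=O  mem[L2]=10
20. P0: load  L0  bus=[BusRd]  L0: P0=S P1=I P2=S  mem[L0]=80
21. P1: store L6 := 92  bus=[BusRdX]  L6: P0=I P1=M P2=I  mem[L6]=70

bus = BusRdX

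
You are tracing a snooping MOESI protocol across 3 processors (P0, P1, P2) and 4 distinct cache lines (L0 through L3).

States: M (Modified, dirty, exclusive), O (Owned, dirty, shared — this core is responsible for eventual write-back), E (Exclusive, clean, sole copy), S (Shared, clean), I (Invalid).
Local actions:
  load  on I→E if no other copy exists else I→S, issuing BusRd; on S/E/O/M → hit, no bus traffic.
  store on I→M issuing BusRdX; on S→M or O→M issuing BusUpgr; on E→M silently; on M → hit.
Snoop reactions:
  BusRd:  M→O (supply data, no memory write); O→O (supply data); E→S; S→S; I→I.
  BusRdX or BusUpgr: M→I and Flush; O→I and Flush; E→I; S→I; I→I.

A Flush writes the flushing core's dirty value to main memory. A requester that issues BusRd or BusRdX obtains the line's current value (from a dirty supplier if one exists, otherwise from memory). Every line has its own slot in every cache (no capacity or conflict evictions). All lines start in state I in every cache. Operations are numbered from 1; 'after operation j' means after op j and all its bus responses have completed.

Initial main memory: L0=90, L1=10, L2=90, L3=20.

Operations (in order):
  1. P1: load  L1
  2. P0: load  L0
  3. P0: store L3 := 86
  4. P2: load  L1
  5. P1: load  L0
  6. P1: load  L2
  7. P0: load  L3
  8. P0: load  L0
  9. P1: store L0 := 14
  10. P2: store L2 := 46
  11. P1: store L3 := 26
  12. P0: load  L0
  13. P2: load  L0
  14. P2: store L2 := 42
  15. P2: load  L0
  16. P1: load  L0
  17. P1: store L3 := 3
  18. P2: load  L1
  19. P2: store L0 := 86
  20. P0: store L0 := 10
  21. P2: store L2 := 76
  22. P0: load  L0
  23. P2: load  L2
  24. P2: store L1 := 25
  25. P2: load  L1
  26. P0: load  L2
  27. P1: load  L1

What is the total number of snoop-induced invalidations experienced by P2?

[1] P1: load  L1 | P0:I, P1:E(10), P2:I | bus: BusRd
[2] P0: load  L0 | P0:E(90), P1:I, P2:I | bus: BusRd
[3] P0: store L3 := 86 | P0:M(86), P1:I, P2:I | bus: BusRdX
[4] P2: load  L1 | P0:I, P1:S(10), P2:S(10) | bus: BusRd
[5] P1: load  L0 | P0:S(90), P1:S(90), P2:I | bus: BusRd
[6] P1: load  L2 | P0:I, P1:E(90), P2:I | bus: BusRd
[7] P0: load  L3 | P0:M(86), P1:I, P2:I | bus: none
[8] P0: load  L0 | P0:S(90), P1:S(90), P2:I | bus: none
[9] P1: store L0 := 14 | P0:I, P1:M(14), P2:I | bus: BusUpgr
[10] P2: store L2 := 46 | P0:I, P1:I, P2:M(46) | bus: BusRdX
[11] P1: store L3 := 26 | P0:I, P1:M(26), P2:I | bus: BusRdX,Flush
[12] P0: load  L0 | P0:S(14), P1:O(14), P2:I | bus: BusRd
[13] P2: load  L0 | P0:S(14), P1:O(14), P2:S(14) | bus: BusRd
[14] P2: store L2 := 42 | P0:I, P1:I, P2:M(42) | bus: none
[15] P2: load  L0 | P0:S(14), P1:O(14), P2:S(14) | bus: none
[16] P1: load  L0 | P0:S(14), P1:O(14), P2:S(14) | bus: none
[17] P1: store L3 := 3 | P0:I, P1:M(3), P2:I | bus: none
[18] P2: load  L1 | P0:I, P1:S(10), P2:S(10) | bus: none
[19] P2: store L0 := 86 | P0:I, P1:I, P2:M(86) | bus: BusUpgr,Flush
[20] P0: store L0 := 10 | P0:M(10), P1:I, P2:I | bus: BusRdX,Flush
[21] P2: store L2 := 76 | P0:I, P1:I, P2:M(76) | bus: none
[22] P0: load  L0 | P0:M(10), P1:I, P2:I | bus: none
[23] P2: load  L2 | P0:I, P1:I, P2:M(76) | bus: none
[24] P2: store L1 := 25 | P0:I, P1:I, P2:M(25) | bus: BusUpgr
[25] P2: load  L1 | P0:I, P1:I, P2:M(25) | bus: none
[26] P0: load  L2 | P0:S(76), P1:I, P2:O(76) | bus: BusRd
[27] P1: load  L1 | P0:I, P1:S(25), P2:O(25) | bus: BusRd

invalidations = 1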